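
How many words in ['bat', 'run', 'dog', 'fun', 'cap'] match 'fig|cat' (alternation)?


Alternation 'fig|cat' matches either 'fig' or 'cat'.
Checking each word:
  'bat' -> no
  'run' -> no
  'dog' -> no
  'fun' -> no
  'cap' -> no
Matches: []
Count: 0

0


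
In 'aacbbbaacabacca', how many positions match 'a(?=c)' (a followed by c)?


Lookahead 'a(?=c)' matches 'a' only when followed by 'c'.
String: 'aacbbbaacabacca'
Checking each position where char is 'a':
  pos 0: 'a' -> no (next='a')
  pos 1: 'a' -> MATCH (next='c')
  pos 6: 'a' -> no (next='a')
  pos 7: 'a' -> MATCH (next='c')
  pos 9: 'a' -> no (next='b')
  pos 11: 'a' -> MATCH (next='c')
Matching positions: [1, 7, 11]
Count: 3

3


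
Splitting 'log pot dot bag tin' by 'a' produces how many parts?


Splitting by 'a' breaks the string at each occurrence of the separator.
Text: 'log pot dot bag tin'
Parts after split:
  Part 1: 'log pot dot b'
  Part 2: 'g tin'
Total parts: 2

2


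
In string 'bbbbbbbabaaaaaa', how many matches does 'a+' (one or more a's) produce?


Pattern 'a+' matches one or more consecutive a's.
String: 'bbbbbbbabaaaaaa'
Scanning for runs of a:
  Match 1: 'a' (length 1)
  Match 2: 'aaaaaa' (length 6)
Total matches: 2

2


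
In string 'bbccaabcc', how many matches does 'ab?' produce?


Pattern 'ab?' matches 'a' optionally followed by 'b'.
String: 'bbccaabcc'
Scanning left to right for 'a' then checking next char:
  Match 1: 'a' (a not followed by b)
  Match 2: 'ab' (a followed by b)
Total matches: 2

2


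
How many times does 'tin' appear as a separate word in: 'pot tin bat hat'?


Scanning each word for exact match 'tin':
  Word 1: 'pot' -> no
  Word 2: 'tin' -> MATCH
  Word 3: 'bat' -> no
  Word 4: 'hat' -> no
Total matches: 1

1


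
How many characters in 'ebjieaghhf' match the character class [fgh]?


Character class [fgh] matches any of: {f, g, h}
Scanning string 'ebjieaghhf' character by character:
  pos 0: 'e' -> no
  pos 1: 'b' -> no
  pos 2: 'j' -> no
  pos 3: 'i' -> no
  pos 4: 'e' -> no
  pos 5: 'a' -> no
  pos 6: 'g' -> MATCH
  pos 7: 'h' -> MATCH
  pos 8: 'h' -> MATCH
  pos 9: 'f' -> MATCH
Total matches: 4

4


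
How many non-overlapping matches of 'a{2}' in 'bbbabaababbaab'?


Pattern 'a{2}' matches exactly 2 consecutive a's (greedy, non-overlapping).
String: 'bbbabaababbaab'
Scanning for runs of a's:
  Run at pos 3: 'a' (length 1) -> 0 match(es)
  Run at pos 5: 'aa' (length 2) -> 1 match(es)
  Run at pos 8: 'a' (length 1) -> 0 match(es)
  Run at pos 11: 'aa' (length 2) -> 1 match(es)
Matches found: ['aa', 'aa']
Total: 2

2


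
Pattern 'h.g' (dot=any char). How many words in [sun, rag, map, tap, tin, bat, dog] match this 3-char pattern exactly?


Pattern 'h.g' means: starts with 'h', any single char, ends with 'g'.
Checking each word (must be exactly 3 chars):
  'sun' (len=3): no
  'rag' (len=3): no
  'map' (len=3): no
  'tap' (len=3): no
  'tin' (len=3): no
  'bat' (len=3): no
  'dog' (len=3): no
Matching words: []
Total: 0

0


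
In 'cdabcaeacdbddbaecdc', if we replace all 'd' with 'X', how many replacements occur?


re.sub('d', 'X', text) replaces every occurrence of 'd' with 'X'.
Text: 'cdabcaeacdbddbaecdc'
Scanning for 'd':
  pos 1: 'd' -> replacement #1
  pos 9: 'd' -> replacement #2
  pos 11: 'd' -> replacement #3
  pos 12: 'd' -> replacement #4
  pos 17: 'd' -> replacement #5
Total replacements: 5

5


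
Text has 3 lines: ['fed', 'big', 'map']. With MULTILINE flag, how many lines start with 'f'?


With MULTILINE flag, ^ matches the start of each line.
Lines: ['fed', 'big', 'map']
Checking which lines start with 'f':
  Line 1: 'fed' -> MATCH
  Line 2: 'big' -> no
  Line 3: 'map' -> no
Matching lines: ['fed']
Count: 1

1


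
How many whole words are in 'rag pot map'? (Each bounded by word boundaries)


Word boundaries (\b) mark the start/end of each word.
Text: 'rag pot map'
Splitting by whitespace:
  Word 1: 'rag'
  Word 2: 'pot'
  Word 3: 'map'
Total whole words: 3

3


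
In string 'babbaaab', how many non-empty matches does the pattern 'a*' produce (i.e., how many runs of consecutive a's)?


Pattern 'a*' matches zero or more a's. We want non-empty runs of consecutive a's.
String: 'babbaaab'
Walking through the string to find runs of a's:
  Run 1: positions 1-1 -> 'a'
  Run 2: positions 4-6 -> 'aaa'
Non-empty runs found: ['a', 'aaa']
Count: 2

2


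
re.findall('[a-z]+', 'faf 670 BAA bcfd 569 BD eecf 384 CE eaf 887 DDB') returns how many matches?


Pattern '[a-z]+' finds one or more lowercase letters.
Text: 'faf 670 BAA bcfd 569 BD eecf 384 CE eaf 887 DDB'
Scanning for matches:
  Match 1: 'faf'
  Match 2: 'bcfd'
  Match 3: 'eecf'
  Match 4: 'eaf'
Total matches: 4

4


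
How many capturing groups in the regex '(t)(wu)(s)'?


To count capturing groups, count each '(' that starts a group.
Pattern: '(t)(wu)(s)'
Walking through the pattern:
  Position 0: '(' -> group #1
  Position 3: '(' -> group #2
  Position 7: '(' -> group #3
Total capturing groups: 3

3


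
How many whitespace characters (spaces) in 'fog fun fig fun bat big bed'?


\s matches whitespace characters (spaces, tabs, etc.).
Text: 'fog fun fig fun bat big bed'
This text has 7 words separated by spaces.
Number of spaces = number of words - 1 = 7 - 1 = 6

6


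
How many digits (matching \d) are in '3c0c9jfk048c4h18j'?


\d matches any digit 0-9.
Scanning '3c0c9jfk048c4h18j':
  pos 0: '3' -> DIGIT
  pos 2: '0' -> DIGIT
  pos 4: '9' -> DIGIT
  pos 8: '0' -> DIGIT
  pos 9: '4' -> DIGIT
  pos 10: '8' -> DIGIT
  pos 12: '4' -> DIGIT
  pos 14: '1' -> DIGIT
  pos 15: '8' -> DIGIT
Digits found: ['3', '0', '9', '0', '4', '8', '4', '1', '8']
Total: 9

9


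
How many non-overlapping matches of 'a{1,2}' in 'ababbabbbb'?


Pattern 'a{1,2}' matches between 1 and 2 consecutive a's (greedy).
String: 'ababbabbbb'
Finding runs of a's and applying greedy matching:
  Run at pos 0: 'a' (length 1)
  Run at pos 2: 'a' (length 1)
  Run at pos 5: 'a' (length 1)
Matches: ['a', 'a', 'a']
Count: 3

3


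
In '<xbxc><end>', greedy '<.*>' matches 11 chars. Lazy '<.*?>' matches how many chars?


Greedy '<.*>' tries to match as MUCH as possible.
Lazy '<.*?>' tries to match as LITTLE as possible.

String: '<xbxc><end>'
Greedy '<.*>' starts at first '<' and extends to the LAST '>': '<xbxc><end>' (11 chars)
Lazy '<.*?>' starts at first '<' and stops at the FIRST '>': '<xbxc>' (6 chars)

6


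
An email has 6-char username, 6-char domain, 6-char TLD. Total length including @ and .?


An email address has format: username@domain.tld
Username length: 6
'@' character: 1
Domain length: 6
'.' character: 1
TLD length: 6
Total = 6 + 1 + 6 + 1 + 6 = 20

20


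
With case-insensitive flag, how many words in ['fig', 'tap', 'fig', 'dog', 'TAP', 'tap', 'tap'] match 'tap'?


Case-insensitive matching: compare each word's lowercase form to 'tap'.
  'fig' -> lower='fig' -> no
  'tap' -> lower='tap' -> MATCH
  'fig' -> lower='fig' -> no
  'dog' -> lower='dog' -> no
  'TAP' -> lower='tap' -> MATCH
  'tap' -> lower='tap' -> MATCH
  'tap' -> lower='tap' -> MATCH
Matches: ['tap', 'TAP', 'tap', 'tap']
Count: 4

4


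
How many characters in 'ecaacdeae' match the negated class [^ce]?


Negated class [^ce] matches any char NOT in {c, e}
Scanning 'ecaacdeae':
  pos 0: 'e' -> no (excluded)
  pos 1: 'c' -> no (excluded)
  pos 2: 'a' -> MATCH
  pos 3: 'a' -> MATCH
  pos 4: 'c' -> no (excluded)
  pos 5: 'd' -> MATCH
  pos 6: 'e' -> no (excluded)
  pos 7: 'a' -> MATCH
  pos 8: 'e' -> no (excluded)
Total matches: 4

4


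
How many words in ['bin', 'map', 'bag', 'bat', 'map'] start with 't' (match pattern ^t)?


Pattern ^t anchors to start of word. Check which words begin with 't':
  'bin' -> no
  'map' -> no
  'bag' -> no
  'bat' -> no
  'map' -> no
Matching words: []
Count: 0

0


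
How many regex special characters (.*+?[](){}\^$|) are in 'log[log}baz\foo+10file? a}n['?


Regex special characters are: . * + ? [ ] ( ) { } \ ^ $ |
Scanning 'log[log}baz\foo+10file? a}n[':
  pos 3: '[' -> SPECIAL
  pos 7: '}' -> SPECIAL
  pos 11: '\' -> SPECIAL
  pos 15: '+' -> SPECIAL
  pos 22: '?' -> SPECIAL
  pos 25: '}' -> SPECIAL
  pos 27: '[' -> SPECIAL
Special chars found: ['[', '}', '\\', '+', '?', '}', '[']
Total: 7

7


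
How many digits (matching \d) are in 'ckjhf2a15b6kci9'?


\d matches any digit 0-9.
Scanning 'ckjhf2a15b6kci9':
  pos 5: '2' -> DIGIT
  pos 7: '1' -> DIGIT
  pos 8: '5' -> DIGIT
  pos 10: '6' -> DIGIT
  pos 14: '9' -> DIGIT
Digits found: ['2', '1', '5', '6', '9']
Total: 5

5


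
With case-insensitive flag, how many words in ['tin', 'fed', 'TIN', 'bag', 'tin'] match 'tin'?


Case-insensitive matching: compare each word's lowercase form to 'tin'.
  'tin' -> lower='tin' -> MATCH
  'fed' -> lower='fed' -> no
  'TIN' -> lower='tin' -> MATCH
  'bag' -> lower='bag' -> no
  'tin' -> lower='tin' -> MATCH
Matches: ['tin', 'TIN', 'tin']
Count: 3

3


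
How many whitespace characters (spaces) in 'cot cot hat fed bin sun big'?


\s matches whitespace characters (spaces, tabs, etc.).
Text: 'cot cot hat fed bin sun big'
This text has 7 words separated by spaces.
Number of spaces = number of words - 1 = 7 - 1 = 6

6


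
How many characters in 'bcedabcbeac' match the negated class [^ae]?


Negated class [^ae] matches any char NOT in {a, e}
Scanning 'bcedabcbeac':
  pos 0: 'b' -> MATCH
  pos 1: 'c' -> MATCH
  pos 2: 'e' -> no (excluded)
  pos 3: 'd' -> MATCH
  pos 4: 'a' -> no (excluded)
  pos 5: 'b' -> MATCH
  pos 6: 'c' -> MATCH
  pos 7: 'b' -> MATCH
  pos 8: 'e' -> no (excluded)
  pos 9: 'a' -> no (excluded)
  pos 10: 'c' -> MATCH
Total matches: 7

7


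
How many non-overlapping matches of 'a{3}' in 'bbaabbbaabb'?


Pattern 'a{3}' matches exactly 3 consecutive a's (greedy, non-overlapping).
String: 'bbaabbbaabb'
Scanning for runs of a's:
  Run at pos 2: 'aa' (length 2) -> 0 match(es)
  Run at pos 7: 'aa' (length 2) -> 0 match(es)
Matches found: []
Total: 0

0


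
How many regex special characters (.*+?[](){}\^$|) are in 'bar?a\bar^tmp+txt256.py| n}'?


Regex special characters are: . * + ? [ ] ( ) { } \ ^ $ |
Scanning 'bar?a\bar^tmp+txt256.py| n}':
  pos 3: '?' -> SPECIAL
  pos 5: '\' -> SPECIAL
  pos 9: '^' -> SPECIAL
  pos 13: '+' -> SPECIAL
  pos 20: '.' -> SPECIAL
  pos 23: '|' -> SPECIAL
  pos 26: '}' -> SPECIAL
Special chars found: ['?', '\\', '^', '+', '.', '|', '}']
Total: 7

7


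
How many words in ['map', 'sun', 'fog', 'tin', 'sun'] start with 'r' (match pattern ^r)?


Pattern ^r anchors to start of word. Check which words begin with 'r':
  'map' -> no
  'sun' -> no
  'fog' -> no
  'tin' -> no
  'sun' -> no
Matching words: []
Count: 0

0


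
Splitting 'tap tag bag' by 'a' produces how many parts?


Splitting by 'a' breaks the string at each occurrence of the separator.
Text: 'tap tag bag'
Parts after split:
  Part 1: 't'
  Part 2: 'p t'
  Part 3: 'g b'
  Part 4: 'g'
Total parts: 4

4


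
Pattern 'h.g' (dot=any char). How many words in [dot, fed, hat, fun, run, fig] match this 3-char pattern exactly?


Pattern 'h.g' means: starts with 'h', any single char, ends with 'g'.
Checking each word (must be exactly 3 chars):
  'dot' (len=3): no
  'fed' (len=3): no
  'hat' (len=3): no
  'fun' (len=3): no
  'run' (len=3): no
  'fig' (len=3): no
Matching words: []
Total: 0

0


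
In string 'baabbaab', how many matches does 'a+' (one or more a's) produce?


Pattern 'a+' matches one or more consecutive a's.
String: 'baabbaab'
Scanning for runs of a:
  Match 1: 'aa' (length 2)
  Match 2: 'aa' (length 2)
Total matches: 2

2


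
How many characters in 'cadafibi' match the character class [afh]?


Character class [afh] matches any of: {a, f, h}
Scanning string 'cadafibi' character by character:
  pos 0: 'c' -> no
  pos 1: 'a' -> MATCH
  pos 2: 'd' -> no
  pos 3: 'a' -> MATCH
  pos 4: 'f' -> MATCH
  pos 5: 'i' -> no
  pos 6: 'b' -> no
  pos 7: 'i' -> no
Total matches: 3

3


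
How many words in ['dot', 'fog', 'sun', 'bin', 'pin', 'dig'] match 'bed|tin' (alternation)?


Alternation 'bed|tin' matches either 'bed' or 'tin'.
Checking each word:
  'dot' -> no
  'fog' -> no
  'sun' -> no
  'bin' -> no
  'pin' -> no
  'dig' -> no
Matches: []
Count: 0

0


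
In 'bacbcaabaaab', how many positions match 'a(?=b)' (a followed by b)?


Lookahead 'a(?=b)' matches 'a' only when followed by 'b'.
String: 'bacbcaabaaab'
Checking each position where char is 'a':
  pos 1: 'a' -> no (next='c')
  pos 5: 'a' -> no (next='a')
  pos 6: 'a' -> MATCH (next='b')
  pos 8: 'a' -> no (next='a')
  pos 9: 'a' -> no (next='a')
  pos 10: 'a' -> MATCH (next='b')
Matching positions: [6, 10]
Count: 2

2


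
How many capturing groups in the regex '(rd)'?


To count capturing groups, count each '(' that starts a group.
Pattern: '(rd)'
Walking through the pattern:
  Position 0: '(' -> group #1
Total capturing groups: 1

1


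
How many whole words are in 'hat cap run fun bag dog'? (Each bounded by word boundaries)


Word boundaries (\b) mark the start/end of each word.
Text: 'hat cap run fun bag dog'
Splitting by whitespace:
  Word 1: 'hat'
  Word 2: 'cap'
  Word 3: 'run'
  Word 4: 'fun'
  Word 5: 'bag'
  Word 6: 'dog'
Total whole words: 6

6


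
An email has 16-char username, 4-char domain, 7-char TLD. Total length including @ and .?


An email address has format: username@domain.tld
Username length: 16
'@' character: 1
Domain length: 4
'.' character: 1
TLD length: 7
Total = 16 + 1 + 4 + 1 + 7 = 29

29


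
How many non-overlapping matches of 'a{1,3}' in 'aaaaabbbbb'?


Pattern 'a{1,3}' matches between 1 and 3 consecutive a's (greedy).
String: 'aaaaabbbbb'
Finding runs of a's and applying greedy matching:
  Run at pos 0: 'aaaaa' (length 5)
Matches: ['aaa', 'aa']
Count: 2

2


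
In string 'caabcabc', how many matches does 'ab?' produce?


Pattern 'ab?' matches 'a' optionally followed by 'b'.
String: 'caabcabc'
Scanning left to right for 'a' then checking next char:
  Match 1: 'a' (a not followed by b)
  Match 2: 'ab' (a followed by b)
  Match 3: 'ab' (a followed by b)
Total matches: 3

3


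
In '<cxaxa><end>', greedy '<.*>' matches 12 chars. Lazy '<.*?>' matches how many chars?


Greedy '<.*>' tries to match as MUCH as possible.
Lazy '<.*?>' tries to match as LITTLE as possible.

String: '<cxaxa><end>'
Greedy '<.*>' starts at first '<' and extends to the LAST '>': '<cxaxa><end>' (12 chars)
Lazy '<.*?>' starts at first '<' and stops at the FIRST '>': '<cxaxa>' (7 chars)

7


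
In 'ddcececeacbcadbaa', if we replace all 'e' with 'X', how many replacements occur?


re.sub('e', 'X', text) replaces every occurrence of 'e' with 'X'.
Text: 'ddcececeacbcadbaa'
Scanning for 'e':
  pos 3: 'e' -> replacement #1
  pos 5: 'e' -> replacement #2
  pos 7: 'e' -> replacement #3
Total replacements: 3

3


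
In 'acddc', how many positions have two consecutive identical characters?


Looking for consecutive identical characters in 'acddc':
  pos 0-1: 'a' vs 'c' -> different
  pos 1-2: 'c' vs 'd' -> different
  pos 2-3: 'd' vs 'd' -> MATCH ('dd')
  pos 3-4: 'd' vs 'c' -> different
Consecutive identical pairs: ['dd']
Count: 1

1


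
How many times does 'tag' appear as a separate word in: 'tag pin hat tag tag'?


Scanning each word for exact match 'tag':
  Word 1: 'tag' -> MATCH
  Word 2: 'pin' -> no
  Word 3: 'hat' -> no
  Word 4: 'tag' -> MATCH
  Word 5: 'tag' -> MATCH
Total matches: 3

3


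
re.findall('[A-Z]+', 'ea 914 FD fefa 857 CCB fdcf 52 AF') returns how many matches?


Pattern '[A-Z]+' finds one or more uppercase letters.
Text: 'ea 914 FD fefa 857 CCB fdcf 52 AF'
Scanning for matches:
  Match 1: 'FD'
  Match 2: 'CCB'
  Match 3: 'AF'
Total matches: 3

3


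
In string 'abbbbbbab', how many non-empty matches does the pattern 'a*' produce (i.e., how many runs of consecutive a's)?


Pattern 'a*' matches zero or more a's. We want non-empty runs of consecutive a's.
String: 'abbbbbbab'
Walking through the string to find runs of a's:
  Run 1: positions 0-0 -> 'a'
  Run 2: positions 7-7 -> 'a'
Non-empty runs found: ['a', 'a']
Count: 2

2


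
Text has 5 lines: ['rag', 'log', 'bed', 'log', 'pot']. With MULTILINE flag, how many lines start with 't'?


With MULTILINE flag, ^ matches the start of each line.
Lines: ['rag', 'log', 'bed', 'log', 'pot']
Checking which lines start with 't':
  Line 1: 'rag' -> no
  Line 2: 'log' -> no
  Line 3: 'bed' -> no
  Line 4: 'log' -> no
  Line 5: 'pot' -> no
Matching lines: []
Count: 0

0


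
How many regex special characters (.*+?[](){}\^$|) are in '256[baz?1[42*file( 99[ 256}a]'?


Regex special characters are: . * + ? [ ] ( ) { } \ ^ $ |
Scanning '256[baz?1[42*file( 99[ 256}a]':
  pos 3: '[' -> SPECIAL
  pos 7: '?' -> SPECIAL
  pos 9: '[' -> SPECIAL
  pos 12: '*' -> SPECIAL
  pos 17: '(' -> SPECIAL
  pos 21: '[' -> SPECIAL
  pos 26: '}' -> SPECIAL
  pos 28: ']' -> SPECIAL
Special chars found: ['[', '?', '[', '*', '(', '[', '}', ']']
Total: 8

8


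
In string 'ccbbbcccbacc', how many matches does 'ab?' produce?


Pattern 'ab?' matches 'a' optionally followed by 'b'.
String: 'ccbbbcccbacc'
Scanning left to right for 'a' then checking next char:
  Match 1: 'a' (a not followed by b)
Total matches: 1

1


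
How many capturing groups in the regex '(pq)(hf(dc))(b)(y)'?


To count capturing groups, count each '(' that starts a group.
Pattern: '(pq)(hf(dc))(b)(y)'
Walking through the pattern:
  Position 0: '(' -> group #1
  Position 4: '(' -> group #2
  Position 7: '(' -> group #3
  Position 12: '(' -> group #4
  Position 15: '(' -> group #5
Total capturing groups: 5

5


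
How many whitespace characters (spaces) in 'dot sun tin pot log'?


\s matches whitespace characters (spaces, tabs, etc.).
Text: 'dot sun tin pot log'
This text has 5 words separated by spaces.
Number of spaces = number of words - 1 = 5 - 1 = 4

4


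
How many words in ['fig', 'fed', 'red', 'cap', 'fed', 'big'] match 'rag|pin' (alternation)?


Alternation 'rag|pin' matches either 'rag' or 'pin'.
Checking each word:
  'fig' -> no
  'fed' -> no
  'red' -> no
  'cap' -> no
  'fed' -> no
  'big' -> no
Matches: []
Count: 0

0


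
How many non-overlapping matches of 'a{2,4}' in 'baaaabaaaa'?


Pattern 'a{2,4}' matches between 2 and 4 consecutive a's (greedy).
String: 'baaaabaaaa'
Finding runs of a's and applying greedy matching:
  Run at pos 1: 'aaaa' (length 4)
  Run at pos 6: 'aaaa' (length 4)
Matches: ['aaaa', 'aaaa']
Count: 2

2


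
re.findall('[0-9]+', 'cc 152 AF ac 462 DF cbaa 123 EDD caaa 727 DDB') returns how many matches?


Pattern '[0-9]+' finds one or more digits.
Text: 'cc 152 AF ac 462 DF cbaa 123 EDD caaa 727 DDB'
Scanning for matches:
  Match 1: '152'
  Match 2: '462'
  Match 3: '123'
  Match 4: '727'
Total matches: 4

4


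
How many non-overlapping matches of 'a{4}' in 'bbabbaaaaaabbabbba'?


Pattern 'a{4}' matches exactly 4 consecutive a's (greedy, non-overlapping).
String: 'bbabbaaaaaabbabbba'
Scanning for runs of a's:
  Run at pos 2: 'a' (length 1) -> 0 match(es)
  Run at pos 5: 'aaaaaa' (length 6) -> 1 match(es)
  Run at pos 13: 'a' (length 1) -> 0 match(es)
  Run at pos 17: 'a' (length 1) -> 0 match(es)
Matches found: ['aaaa']
Total: 1

1


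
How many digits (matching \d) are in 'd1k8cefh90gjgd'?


\d matches any digit 0-9.
Scanning 'd1k8cefh90gjgd':
  pos 1: '1' -> DIGIT
  pos 3: '8' -> DIGIT
  pos 8: '9' -> DIGIT
  pos 9: '0' -> DIGIT
Digits found: ['1', '8', '9', '0']
Total: 4

4


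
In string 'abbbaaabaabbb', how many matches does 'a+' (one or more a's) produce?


Pattern 'a+' matches one or more consecutive a's.
String: 'abbbaaabaabbb'
Scanning for runs of a:
  Match 1: 'a' (length 1)
  Match 2: 'aaa' (length 3)
  Match 3: 'aa' (length 2)
Total matches: 3

3


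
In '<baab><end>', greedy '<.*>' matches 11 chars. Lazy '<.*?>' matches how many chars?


Greedy '<.*>' tries to match as MUCH as possible.
Lazy '<.*?>' tries to match as LITTLE as possible.

String: '<baab><end>'
Greedy '<.*>' starts at first '<' and extends to the LAST '>': '<baab><end>' (11 chars)
Lazy '<.*?>' starts at first '<' and stops at the FIRST '>': '<baab>' (6 chars)

6


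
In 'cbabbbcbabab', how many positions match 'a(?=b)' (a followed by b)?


Lookahead 'a(?=b)' matches 'a' only when followed by 'b'.
String: 'cbabbbcbabab'
Checking each position where char is 'a':
  pos 2: 'a' -> MATCH (next='b')
  pos 8: 'a' -> MATCH (next='b')
  pos 10: 'a' -> MATCH (next='b')
Matching positions: [2, 8, 10]
Count: 3

3


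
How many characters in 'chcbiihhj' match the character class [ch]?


Character class [ch] matches any of: {c, h}
Scanning string 'chcbiihhj' character by character:
  pos 0: 'c' -> MATCH
  pos 1: 'h' -> MATCH
  pos 2: 'c' -> MATCH
  pos 3: 'b' -> no
  pos 4: 'i' -> no
  pos 5: 'i' -> no
  pos 6: 'h' -> MATCH
  pos 7: 'h' -> MATCH
  pos 8: 'j' -> no
Total matches: 5

5


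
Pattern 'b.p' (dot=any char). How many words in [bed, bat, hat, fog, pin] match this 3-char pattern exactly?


Pattern 'b.p' means: starts with 'b', any single char, ends with 'p'.
Checking each word (must be exactly 3 chars):
  'bed' (len=3): no
  'bat' (len=3): no
  'hat' (len=3): no
  'fog' (len=3): no
  'pin' (len=3): no
Matching words: []
Total: 0

0


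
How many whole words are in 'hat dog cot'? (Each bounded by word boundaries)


Word boundaries (\b) mark the start/end of each word.
Text: 'hat dog cot'
Splitting by whitespace:
  Word 1: 'hat'
  Word 2: 'dog'
  Word 3: 'cot'
Total whole words: 3

3


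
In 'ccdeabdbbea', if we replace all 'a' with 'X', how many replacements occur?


re.sub('a', 'X', text) replaces every occurrence of 'a' with 'X'.
Text: 'ccdeabdbbea'
Scanning for 'a':
  pos 4: 'a' -> replacement #1
  pos 10: 'a' -> replacement #2
Total replacements: 2

2


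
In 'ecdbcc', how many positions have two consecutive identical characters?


Looking for consecutive identical characters in 'ecdbcc':
  pos 0-1: 'e' vs 'c' -> different
  pos 1-2: 'c' vs 'd' -> different
  pos 2-3: 'd' vs 'b' -> different
  pos 3-4: 'b' vs 'c' -> different
  pos 4-5: 'c' vs 'c' -> MATCH ('cc')
Consecutive identical pairs: ['cc']
Count: 1

1


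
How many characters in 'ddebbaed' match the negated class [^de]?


Negated class [^de] matches any char NOT in {d, e}
Scanning 'ddebbaed':
  pos 0: 'd' -> no (excluded)
  pos 1: 'd' -> no (excluded)
  pos 2: 'e' -> no (excluded)
  pos 3: 'b' -> MATCH
  pos 4: 'b' -> MATCH
  pos 5: 'a' -> MATCH
  pos 6: 'e' -> no (excluded)
  pos 7: 'd' -> no (excluded)
Total matches: 3

3


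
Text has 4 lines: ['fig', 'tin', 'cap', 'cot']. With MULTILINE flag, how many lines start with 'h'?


With MULTILINE flag, ^ matches the start of each line.
Lines: ['fig', 'tin', 'cap', 'cot']
Checking which lines start with 'h':
  Line 1: 'fig' -> no
  Line 2: 'tin' -> no
  Line 3: 'cap' -> no
  Line 4: 'cot' -> no
Matching lines: []
Count: 0

0


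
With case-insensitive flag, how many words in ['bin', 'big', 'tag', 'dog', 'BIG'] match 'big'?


Case-insensitive matching: compare each word's lowercase form to 'big'.
  'bin' -> lower='bin' -> no
  'big' -> lower='big' -> MATCH
  'tag' -> lower='tag' -> no
  'dog' -> lower='dog' -> no
  'BIG' -> lower='big' -> MATCH
Matches: ['big', 'BIG']
Count: 2

2


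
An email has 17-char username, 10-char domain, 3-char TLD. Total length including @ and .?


An email address has format: username@domain.tld
Username length: 17
'@' character: 1
Domain length: 10
'.' character: 1
TLD length: 3
Total = 17 + 1 + 10 + 1 + 3 = 32

32


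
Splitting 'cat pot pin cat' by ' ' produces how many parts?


Splitting by ' ' breaks the string at each occurrence of the separator.
Text: 'cat pot pin cat'
Parts after split:
  Part 1: 'cat'
  Part 2: 'pot'
  Part 3: 'pin'
  Part 4: 'cat'
Total parts: 4

4


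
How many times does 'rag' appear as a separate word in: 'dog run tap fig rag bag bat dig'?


Scanning each word for exact match 'rag':
  Word 1: 'dog' -> no
  Word 2: 'run' -> no
  Word 3: 'tap' -> no
  Word 4: 'fig' -> no
  Word 5: 'rag' -> MATCH
  Word 6: 'bag' -> no
  Word 7: 'bat' -> no
  Word 8: 'dig' -> no
Total matches: 1

1


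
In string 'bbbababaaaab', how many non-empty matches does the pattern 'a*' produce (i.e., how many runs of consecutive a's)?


Pattern 'a*' matches zero or more a's. We want non-empty runs of consecutive a's.
String: 'bbbababaaaab'
Walking through the string to find runs of a's:
  Run 1: positions 3-3 -> 'a'
  Run 2: positions 5-5 -> 'a'
  Run 3: positions 7-10 -> 'aaaa'
Non-empty runs found: ['a', 'a', 'aaaa']
Count: 3

3


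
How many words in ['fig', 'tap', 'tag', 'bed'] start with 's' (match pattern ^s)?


Pattern ^s anchors to start of word. Check which words begin with 's':
  'fig' -> no
  'tap' -> no
  'tag' -> no
  'bed' -> no
Matching words: []
Count: 0

0


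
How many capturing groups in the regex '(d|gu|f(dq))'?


To count capturing groups, count each '(' that starts a group.
Pattern: '(d|gu|f(dq))'
Walking through the pattern:
  Position 0: '(' -> group #1
  Position 7: '(' -> group #2
Total capturing groups: 2

2


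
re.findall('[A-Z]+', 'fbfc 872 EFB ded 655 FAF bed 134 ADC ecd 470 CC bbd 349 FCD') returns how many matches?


Pattern '[A-Z]+' finds one or more uppercase letters.
Text: 'fbfc 872 EFB ded 655 FAF bed 134 ADC ecd 470 CC bbd 349 FCD'
Scanning for matches:
  Match 1: 'EFB'
  Match 2: 'FAF'
  Match 3: 'ADC'
  Match 4: 'CC'
  Match 5: 'FCD'
Total matches: 5

5


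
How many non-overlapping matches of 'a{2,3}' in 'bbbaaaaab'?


Pattern 'a{2,3}' matches between 2 and 3 consecutive a's (greedy).
String: 'bbbaaaaab'
Finding runs of a's and applying greedy matching:
  Run at pos 3: 'aaaaa' (length 5)
Matches: ['aaa', 'aa']
Count: 2

2


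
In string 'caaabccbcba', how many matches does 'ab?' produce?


Pattern 'ab?' matches 'a' optionally followed by 'b'.
String: 'caaabccbcba'
Scanning left to right for 'a' then checking next char:
  Match 1: 'a' (a not followed by b)
  Match 2: 'a' (a not followed by b)
  Match 3: 'ab' (a followed by b)
  Match 4: 'a' (a not followed by b)
Total matches: 4

4


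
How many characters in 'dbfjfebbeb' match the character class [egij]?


Character class [egij] matches any of: {e, g, i, j}
Scanning string 'dbfjfebbeb' character by character:
  pos 0: 'd' -> no
  pos 1: 'b' -> no
  pos 2: 'f' -> no
  pos 3: 'j' -> MATCH
  pos 4: 'f' -> no
  pos 5: 'e' -> MATCH
  pos 6: 'b' -> no
  pos 7: 'b' -> no
  pos 8: 'e' -> MATCH
  pos 9: 'b' -> no
Total matches: 3

3


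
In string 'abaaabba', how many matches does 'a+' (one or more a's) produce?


Pattern 'a+' matches one or more consecutive a's.
String: 'abaaabba'
Scanning for runs of a:
  Match 1: 'a' (length 1)
  Match 2: 'aaa' (length 3)
  Match 3: 'a' (length 1)
Total matches: 3

3


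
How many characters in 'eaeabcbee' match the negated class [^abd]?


Negated class [^abd] matches any char NOT in {a, b, d}
Scanning 'eaeabcbee':
  pos 0: 'e' -> MATCH
  pos 1: 'a' -> no (excluded)
  pos 2: 'e' -> MATCH
  pos 3: 'a' -> no (excluded)
  pos 4: 'b' -> no (excluded)
  pos 5: 'c' -> MATCH
  pos 6: 'b' -> no (excluded)
  pos 7: 'e' -> MATCH
  pos 8: 'e' -> MATCH
Total matches: 5

5


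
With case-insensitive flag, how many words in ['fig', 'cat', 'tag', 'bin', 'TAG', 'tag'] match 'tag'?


Case-insensitive matching: compare each word's lowercase form to 'tag'.
  'fig' -> lower='fig' -> no
  'cat' -> lower='cat' -> no
  'tag' -> lower='tag' -> MATCH
  'bin' -> lower='bin' -> no
  'TAG' -> lower='tag' -> MATCH
  'tag' -> lower='tag' -> MATCH
Matches: ['tag', 'TAG', 'tag']
Count: 3

3


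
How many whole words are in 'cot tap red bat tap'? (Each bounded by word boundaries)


Word boundaries (\b) mark the start/end of each word.
Text: 'cot tap red bat tap'
Splitting by whitespace:
  Word 1: 'cot'
  Word 2: 'tap'
  Word 3: 'red'
  Word 4: 'bat'
  Word 5: 'tap'
Total whole words: 5

5


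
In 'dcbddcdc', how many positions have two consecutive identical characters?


Looking for consecutive identical characters in 'dcbddcdc':
  pos 0-1: 'd' vs 'c' -> different
  pos 1-2: 'c' vs 'b' -> different
  pos 2-3: 'b' vs 'd' -> different
  pos 3-4: 'd' vs 'd' -> MATCH ('dd')
  pos 4-5: 'd' vs 'c' -> different
  pos 5-6: 'c' vs 'd' -> different
  pos 6-7: 'd' vs 'c' -> different
Consecutive identical pairs: ['dd']
Count: 1

1


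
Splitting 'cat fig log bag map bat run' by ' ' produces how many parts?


Splitting by ' ' breaks the string at each occurrence of the separator.
Text: 'cat fig log bag map bat run'
Parts after split:
  Part 1: 'cat'
  Part 2: 'fig'
  Part 3: 'log'
  Part 4: 'bag'
  Part 5: 'map'
  Part 6: 'bat'
  Part 7: 'run'
Total parts: 7

7


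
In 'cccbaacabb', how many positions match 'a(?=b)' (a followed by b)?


Lookahead 'a(?=b)' matches 'a' only when followed by 'b'.
String: 'cccbaacabb'
Checking each position where char is 'a':
  pos 4: 'a' -> no (next='a')
  pos 5: 'a' -> no (next='c')
  pos 7: 'a' -> MATCH (next='b')
Matching positions: [7]
Count: 1

1


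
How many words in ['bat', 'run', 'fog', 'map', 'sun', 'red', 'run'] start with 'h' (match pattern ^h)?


Pattern ^h anchors to start of word. Check which words begin with 'h':
  'bat' -> no
  'run' -> no
  'fog' -> no
  'map' -> no
  'sun' -> no
  'red' -> no
  'run' -> no
Matching words: []
Count: 0

0


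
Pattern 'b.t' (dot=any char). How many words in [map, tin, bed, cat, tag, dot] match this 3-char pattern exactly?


Pattern 'b.t' means: starts with 'b', any single char, ends with 't'.
Checking each word (must be exactly 3 chars):
  'map' (len=3): no
  'tin' (len=3): no
  'bed' (len=3): no
  'cat' (len=3): no
  'tag' (len=3): no
  'dot' (len=3): no
Matching words: []
Total: 0

0


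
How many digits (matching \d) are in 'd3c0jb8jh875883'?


\d matches any digit 0-9.
Scanning 'd3c0jb8jh875883':
  pos 1: '3' -> DIGIT
  pos 3: '0' -> DIGIT
  pos 6: '8' -> DIGIT
  pos 9: '8' -> DIGIT
  pos 10: '7' -> DIGIT
  pos 11: '5' -> DIGIT
  pos 12: '8' -> DIGIT
  pos 13: '8' -> DIGIT
  pos 14: '3' -> DIGIT
Digits found: ['3', '0', '8', '8', '7', '5', '8', '8', '3']
Total: 9

9


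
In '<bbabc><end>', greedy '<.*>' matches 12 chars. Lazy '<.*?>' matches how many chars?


Greedy '<.*>' tries to match as MUCH as possible.
Lazy '<.*?>' tries to match as LITTLE as possible.

String: '<bbabc><end>'
Greedy '<.*>' starts at first '<' and extends to the LAST '>': '<bbabc><end>' (12 chars)
Lazy '<.*?>' starts at first '<' and stops at the FIRST '>': '<bbabc>' (7 chars)

7


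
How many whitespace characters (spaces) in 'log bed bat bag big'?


\s matches whitespace characters (spaces, tabs, etc.).
Text: 'log bed bat bag big'
This text has 5 words separated by spaces.
Number of spaces = number of words - 1 = 5 - 1 = 4

4


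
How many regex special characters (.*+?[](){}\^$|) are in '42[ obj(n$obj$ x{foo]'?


Regex special characters are: . * + ? [ ] ( ) { } \ ^ $ |
Scanning '42[ obj(n$obj$ x{foo]':
  pos 2: '[' -> SPECIAL
  pos 7: '(' -> SPECIAL
  pos 9: '$' -> SPECIAL
  pos 13: '$' -> SPECIAL
  pos 16: '{' -> SPECIAL
  pos 20: ']' -> SPECIAL
Special chars found: ['[', '(', '$', '$', '{', ']']
Total: 6

6


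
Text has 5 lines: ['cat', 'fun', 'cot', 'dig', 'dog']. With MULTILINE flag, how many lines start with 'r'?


With MULTILINE flag, ^ matches the start of each line.
Lines: ['cat', 'fun', 'cot', 'dig', 'dog']
Checking which lines start with 'r':
  Line 1: 'cat' -> no
  Line 2: 'fun' -> no
  Line 3: 'cot' -> no
  Line 4: 'dig' -> no
  Line 5: 'dog' -> no
Matching lines: []
Count: 0

0


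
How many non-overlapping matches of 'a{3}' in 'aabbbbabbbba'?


Pattern 'a{3}' matches exactly 3 consecutive a's (greedy, non-overlapping).
String: 'aabbbbabbbba'
Scanning for runs of a's:
  Run at pos 0: 'aa' (length 2) -> 0 match(es)
  Run at pos 6: 'a' (length 1) -> 0 match(es)
  Run at pos 11: 'a' (length 1) -> 0 match(es)
Matches found: []
Total: 0

0


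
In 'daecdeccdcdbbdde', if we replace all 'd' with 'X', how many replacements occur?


re.sub('d', 'X', text) replaces every occurrence of 'd' with 'X'.
Text: 'daecdeccdcdbbdde'
Scanning for 'd':
  pos 0: 'd' -> replacement #1
  pos 4: 'd' -> replacement #2
  pos 8: 'd' -> replacement #3
  pos 10: 'd' -> replacement #4
  pos 13: 'd' -> replacement #5
  pos 14: 'd' -> replacement #6
Total replacements: 6

6


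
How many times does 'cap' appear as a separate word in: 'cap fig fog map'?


Scanning each word for exact match 'cap':
  Word 1: 'cap' -> MATCH
  Word 2: 'fig' -> no
  Word 3: 'fog' -> no
  Word 4: 'map' -> no
Total matches: 1

1


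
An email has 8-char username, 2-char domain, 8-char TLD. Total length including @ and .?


An email address has format: username@domain.tld
Username length: 8
'@' character: 1
Domain length: 2
'.' character: 1
TLD length: 8
Total = 8 + 1 + 2 + 1 + 8 = 20

20


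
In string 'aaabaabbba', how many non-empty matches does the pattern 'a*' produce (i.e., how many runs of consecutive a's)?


Pattern 'a*' matches zero or more a's. We want non-empty runs of consecutive a's.
String: 'aaabaabbba'
Walking through the string to find runs of a's:
  Run 1: positions 0-2 -> 'aaa'
  Run 2: positions 4-5 -> 'aa'
  Run 3: positions 9-9 -> 'a'
Non-empty runs found: ['aaa', 'aa', 'a']
Count: 3

3


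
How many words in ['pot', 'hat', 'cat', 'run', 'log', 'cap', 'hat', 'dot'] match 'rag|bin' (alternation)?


Alternation 'rag|bin' matches either 'rag' or 'bin'.
Checking each word:
  'pot' -> no
  'hat' -> no
  'cat' -> no
  'run' -> no
  'log' -> no
  'cap' -> no
  'hat' -> no
  'dot' -> no
Matches: []
Count: 0

0


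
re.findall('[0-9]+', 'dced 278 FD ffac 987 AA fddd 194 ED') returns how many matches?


Pattern '[0-9]+' finds one or more digits.
Text: 'dced 278 FD ffac 987 AA fddd 194 ED'
Scanning for matches:
  Match 1: '278'
  Match 2: '987'
  Match 3: '194'
Total matches: 3

3


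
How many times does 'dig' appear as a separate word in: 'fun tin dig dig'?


Scanning each word for exact match 'dig':
  Word 1: 'fun' -> no
  Word 2: 'tin' -> no
  Word 3: 'dig' -> MATCH
  Word 4: 'dig' -> MATCH
Total matches: 2

2


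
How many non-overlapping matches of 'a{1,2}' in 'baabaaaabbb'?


Pattern 'a{1,2}' matches between 1 and 2 consecutive a's (greedy).
String: 'baabaaaabbb'
Finding runs of a's and applying greedy matching:
  Run at pos 1: 'aa' (length 2)
  Run at pos 4: 'aaaa' (length 4)
Matches: ['aa', 'aa', 'aa']
Count: 3

3


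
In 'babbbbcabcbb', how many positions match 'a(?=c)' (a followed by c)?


Lookahead 'a(?=c)' matches 'a' only when followed by 'c'.
String: 'babbbbcabcbb'
Checking each position where char is 'a':
  pos 1: 'a' -> no (next='b')
  pos 7: 'a' -> no (next='b')
Matching positions: []
Count: 0

0


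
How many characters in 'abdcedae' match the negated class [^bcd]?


Negated class [^bcd] matches any char NOT in {b, c, d}
Scanning 'abdcedae':
  pos 0: 'a' -> MATCH
  pos 1: 'b' -> no (excluded)
  pos 2: 'd' -> no (excluded)
  pos 3: 'c' -> no (excluded)
  pos 4: 'e' -> MATCH
  pos 5: 'd' -> no (excluded)
  pos 6: 'a' -> MATCH
  pos 7: 'e' -> MATCH
Total matches: 4

4


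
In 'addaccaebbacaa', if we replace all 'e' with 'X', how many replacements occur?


re.sub('e', 'X', text) replaces every occurrence of 'e' with 'X'.
Text: 'addaccaebbacaa'
Scanning for 'e':
  pos 7: 'e' -> replacement #1
Total replacements: 1

1


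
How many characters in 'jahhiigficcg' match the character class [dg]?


Character class [dg] matches any of: {d, g}
Scanning string 'jahhiigficcg' character by character:
  pos 0: 'j' -> no
  pos 1: 'a' -> no
  pos 2: 'h' -> no
  pos 3: 'h' -> no
  pos 4: 'i' -> no
  pos 5: 'i' -> no
  pos 6: 'g' -> MATCH
  pos 7: 'f' -> no
  pos 8: 'i' -> no
  pos 9: 'c' -> no
  pos 10: 'c' -> no
  pos 11: 'g' -> MATCH
Total matches: 2

2


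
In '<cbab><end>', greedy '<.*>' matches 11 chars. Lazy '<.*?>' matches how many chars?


Greedy '<.*>' tries to match as MUCH as possible.
Lazy '<.*?>' tries to match as LITTLE as possible.

String: '<cbab><end>'
Greedy '<.*>' starts at first '<' and extends to the LAST '>': '<cbab><end>' (11 chars)
Lazy '<.*?>' starts at first '<' and stops at the FIRST '>': '<cbab>' (6 chars)

6


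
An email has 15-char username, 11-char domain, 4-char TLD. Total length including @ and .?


An email address has format: username@domain.tld
Username length: 15
'@' character: 1
Domain length: 11
'.' character: 1
TLD length: 4
Total = 15 + 1 + 11 + 1 + 4 = 32

32


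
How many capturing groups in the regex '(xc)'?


To count capturing groups, count each '(' that starts a group.
Pattern: '(xc)'
Walking through the pattern:
  Position 0: '(' -> group #1
Total capturing groups: 1

1


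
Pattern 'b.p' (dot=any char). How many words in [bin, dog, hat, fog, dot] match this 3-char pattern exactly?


Pattern 'b.p' means: starts with 'b', any single char, ends with 'p'.
Checking each word (must be exactly 3 chars):
  'bin' (len=3): no
  'dog' (len=3): no
  'hat' (len=3): no
  'fog' (len=3): no
  'dot' (len=3): no
Matching words: []
Total: 0

0


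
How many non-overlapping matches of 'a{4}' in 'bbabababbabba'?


Pattern 'a{4}' matches exactly 4 consecutive a's (greedy, non-overlapping).
String: 'bbabababbabba'
Scanning for runs of a's:
  Run at pos 2: 'a' (length 1) -> 0 match(es)
  Run at pos 4: 'a' (length 1) -> 0 match(es)
  Run at pos 6: 'a' (length 1) -> 0 match(es)
  Run at pos 9: 'a' (length 1) -> 0 match(es)
  Run at pos 12: 'a' (length 1) -> 0 match(es)
Matches found: []
Total: 0

0


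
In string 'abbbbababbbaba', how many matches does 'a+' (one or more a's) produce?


Pattern 'a+' matches one or more consecutive a's.
String: 'abbbbababbbaba'
Scanning for runs of a:
  Match 1: 'a' (length 1)
  Match 2: 'a' (length 1)
  Match 3: 'a' (length 1)
  Match 4: 'a' (length 1)
  Match 5: 'a' (length 1)
Total matches: 5

5


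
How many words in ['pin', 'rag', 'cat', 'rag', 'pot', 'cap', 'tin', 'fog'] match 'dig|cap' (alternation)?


Alternation 'dig|cap' matches either 'dig' or 'cap'.
Checking each word:
  'pin' -> no
  'rag' -> no
  'cat' -> no
  'rag' -> no
  'pot' -> no
  'cap' -> MATCH
  'tin' -> no
  'fog' -> no
Matches: ['cap']
Count: 1

1


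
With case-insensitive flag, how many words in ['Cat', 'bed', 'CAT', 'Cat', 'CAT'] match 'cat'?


Case-insensitive matching: compare each word's lowercase form to 'cat'.
  'Cat' -> lower='cat' -> MATCH
  'bed' -> lower='bed' -> no
  'CAT' -> lower='cat' -> MATCH
  'Cat' -> lower='cat' -> MATCH
  'CAT' -> lower='cat' -> MATCH
Matches: ['Cat', 'CAT', 'Cat', 'CAT']
Count: 4

4


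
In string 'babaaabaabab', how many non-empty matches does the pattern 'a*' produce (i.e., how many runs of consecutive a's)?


Pattern 'a*' matches zero or more a's. We want non-empty runs of consecutive a's.
String: 'babaaabaabab'
Walking through the string to find runs of a's:
  Run 1: positions 1-1 -> 'a'
  Run 2: positions 3-5 -> 'aaa'
  Run 3: positions 7-8 -> 'aa'
  Run 4: positions 10-10 -> 'a'
Non-empty runs found: ['a', 'aaa', 'aa', 'a']
Count: 4

4


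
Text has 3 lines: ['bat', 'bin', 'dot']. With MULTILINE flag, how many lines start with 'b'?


With MULTILINE flag, ^ matches the start of each line.
Lines: ['bat', 'bin', 'dot']
Checking which lines start with 'b':
  Line 1: 'bat' -> MATCH
  Line 2: 'bin' -> MATCH
  Line 3: 'dot' -> no
Matching lines: ['bat', 'bin']
Count: 2

2


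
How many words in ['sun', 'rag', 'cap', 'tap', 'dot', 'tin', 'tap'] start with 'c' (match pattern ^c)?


Pattern ^c anchors to start of word. Check which words begin with 'c':
  'sun' -> no
  'rag' -> no
  'cap' -> MATCH (starts with 'c')
  'tap' -> no
  'dot' -> no
  'tin' -> no
  'tap' -> no
Matching words: ['cap']
Count: 1

1


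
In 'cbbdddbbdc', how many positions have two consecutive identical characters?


Looking for consecutive identical characters in 'cbbdddbbdc':
  pos 0-1: 'c' vs 'b' -> different
  pos 1-2: 'b' vs 'b' -> MATCH ('bb')
  pos 2-3: 'b' vs 'd' -> different
  pos 3-4: 'd' vs 'd' -> MATCH ('dd')
  pos 4-5: 'd' vs 'd' -> MATCH ('dd')
  pos 5-6: 'd' vs 'b' -> different
  pos 6-7: 'b' vs 'b' -> MATCH ('bb')
  pos 7-8: 'b' vs 'd' -> different
  pos 8-9: 'd' vs 'c' -> different
Consecutive identical pairs: ['bb', 'dd', 'dd', 'bb']
Count: 4

4
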